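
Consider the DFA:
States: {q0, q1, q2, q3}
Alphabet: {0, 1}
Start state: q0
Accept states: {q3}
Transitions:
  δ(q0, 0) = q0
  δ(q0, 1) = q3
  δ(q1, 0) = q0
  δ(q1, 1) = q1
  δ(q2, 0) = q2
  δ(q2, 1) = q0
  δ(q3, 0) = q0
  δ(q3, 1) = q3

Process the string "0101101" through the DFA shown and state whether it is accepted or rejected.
Processing string "0101101":
  q0 --0--> q0
  q0 --1--> q3
  q3 --0--> q0
  q0 --1--> q3
  q3 --1--> q3
  q3 --0--> q0
  q0 --1--> q3
Final state: q3
Accept states: {q3}
Yes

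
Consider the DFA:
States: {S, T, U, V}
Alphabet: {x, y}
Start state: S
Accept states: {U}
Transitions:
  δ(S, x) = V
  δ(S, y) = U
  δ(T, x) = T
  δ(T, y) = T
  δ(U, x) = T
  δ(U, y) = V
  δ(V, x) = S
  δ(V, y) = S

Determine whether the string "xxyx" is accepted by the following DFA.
Processing string "xxyx":
  S --x--> V
  V --x--> S
  S --y--> U
  U --x--> T
Final state: T
Accept states: {U}
No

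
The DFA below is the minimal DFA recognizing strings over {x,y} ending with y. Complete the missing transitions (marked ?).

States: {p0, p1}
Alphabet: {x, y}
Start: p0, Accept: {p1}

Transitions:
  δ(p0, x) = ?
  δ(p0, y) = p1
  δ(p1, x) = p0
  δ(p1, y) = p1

From the language and accept set, identify what each state tracks — p0: last symbol not y; p1: last symbol is y.
Each missing δ(q, a) is the state matching the new tracked value after reading a.
δ(p0, x) = p0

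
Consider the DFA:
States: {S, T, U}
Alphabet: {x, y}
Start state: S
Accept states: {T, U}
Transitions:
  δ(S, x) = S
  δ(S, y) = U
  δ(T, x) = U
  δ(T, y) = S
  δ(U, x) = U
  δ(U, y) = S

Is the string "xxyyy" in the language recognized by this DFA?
Processing string "xxyyy":
  S --x--> S
  S --x--> S
  S --y--> U
  U --y--> S
  S --y--> U
Final state: U
Accept states: {T, U}
Yes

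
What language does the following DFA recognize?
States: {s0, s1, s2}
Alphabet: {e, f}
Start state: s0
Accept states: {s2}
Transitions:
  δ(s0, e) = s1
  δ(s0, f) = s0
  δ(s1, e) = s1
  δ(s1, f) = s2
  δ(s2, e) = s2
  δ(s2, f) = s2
Testing a few strings:
  'eef' → accept
  'eee' → reject
  'ef' → accept
  'e' → reject
State roles: s0=no e seen yet; s1=seen a e, waiting for f; s2=substring ef seen
All strings over {e,f} containing the substring ef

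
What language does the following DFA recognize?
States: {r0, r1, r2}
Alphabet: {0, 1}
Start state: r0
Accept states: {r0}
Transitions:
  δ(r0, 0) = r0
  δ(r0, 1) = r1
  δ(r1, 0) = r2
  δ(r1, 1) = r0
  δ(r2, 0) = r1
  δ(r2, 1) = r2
Testing a few strings:
  '0000' → accept
  '001' → reject
  '00' → accept
  '0111' → reject
State roles: r0=value ≡ 0 (mod 3); r1=value ≡ 1 (mod 3); r2=value ≡ 2 (mod 3)
All binary strings representing a multiple of 3 (read in base 2; leading zeros allowed and ε counts as 0)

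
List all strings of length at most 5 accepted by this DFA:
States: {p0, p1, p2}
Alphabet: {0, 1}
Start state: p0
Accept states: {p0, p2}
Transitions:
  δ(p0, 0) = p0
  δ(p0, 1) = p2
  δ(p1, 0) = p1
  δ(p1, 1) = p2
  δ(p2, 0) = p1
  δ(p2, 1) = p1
ε, 0, 1, 00, 01, 000, 001, 101, 111, 0000, 0001, 0101, 0111, 1001, 1101, 00000, 00001, 00101, 00111, 01001, 01101, 10001, 10101, 10111, 11001, 11101, 11111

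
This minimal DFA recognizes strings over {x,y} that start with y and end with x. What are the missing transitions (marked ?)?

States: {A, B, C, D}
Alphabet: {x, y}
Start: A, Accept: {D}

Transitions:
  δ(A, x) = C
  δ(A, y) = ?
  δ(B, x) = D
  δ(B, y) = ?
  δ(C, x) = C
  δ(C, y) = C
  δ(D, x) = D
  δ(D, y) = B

From the language and accept set, identify what each state tracks — A: no input read; B: started with y, last symbol y; C: started with x (dead); D: started with y, last symbol x.
Each missing δ(q, a) is the state matching the new tracked value after reading a.
δ(A, y) = B; δ(B, y) = B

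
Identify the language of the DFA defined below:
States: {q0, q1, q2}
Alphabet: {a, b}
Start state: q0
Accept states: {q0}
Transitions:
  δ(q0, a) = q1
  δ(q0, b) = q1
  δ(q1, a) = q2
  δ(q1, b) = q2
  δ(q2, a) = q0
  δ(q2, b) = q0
Testing a few strings:
  'aaa' → accept
  'abaa' → reject
  'a' → reject
  'ba' → reject
State roles: q0=length ≡ 0 (mod 3); q1=length ≡ 1 (mod 3); q2=length ≡ 2 (mod 3)
All strings over {a,b} whose length is a multiple of 3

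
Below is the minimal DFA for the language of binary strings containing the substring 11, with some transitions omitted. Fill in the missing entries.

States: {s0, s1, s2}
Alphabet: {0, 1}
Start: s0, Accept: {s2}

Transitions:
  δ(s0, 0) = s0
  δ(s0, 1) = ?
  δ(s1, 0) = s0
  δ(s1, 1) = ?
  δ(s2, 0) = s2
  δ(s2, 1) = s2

From the language and accept set, identify what each state tracks — s0: no progress toward 11; s1: one trailing 1; s2: substring 11 seen.
Each missing δ(q, a) is the state matching the new tracked value after reading a.
δ(s0, 1) = s1; δ(s1, 1) = s2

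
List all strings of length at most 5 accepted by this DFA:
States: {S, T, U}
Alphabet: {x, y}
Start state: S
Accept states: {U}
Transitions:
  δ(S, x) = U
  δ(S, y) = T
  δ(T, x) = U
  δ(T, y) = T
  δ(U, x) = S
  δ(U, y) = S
x, yx, xxx, xyx, yyx, xxyx, xyyx, yxxx, yxyx, yyyx, xxxxx, xxxyx, xxyyx, xyxxx, xyxyx, xyyyx, yxxyx, yxyyx, yyxxx, yyxyx, yyyyx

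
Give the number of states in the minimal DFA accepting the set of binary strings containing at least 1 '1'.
By Myhill–Nerode, count the distinguishable equivalence classes: 2 classes — having seen 0, or ≥1 copies of '1'; any two classes i < j (j ≤ 1) are distinguished by the string 1^(1−j), which takes class j to 1 copy (accepted) but leaves class i below 1 (rejected).
2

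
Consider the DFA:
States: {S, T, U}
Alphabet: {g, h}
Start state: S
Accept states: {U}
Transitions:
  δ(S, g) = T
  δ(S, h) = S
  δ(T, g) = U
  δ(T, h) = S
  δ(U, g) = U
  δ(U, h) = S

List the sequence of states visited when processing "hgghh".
read 'h': S → S
  read 'g': S → T
  read 'g': T → U
  read 'h': U → S
  read 'h': S → S
S -> S -> T -> U -> S -> S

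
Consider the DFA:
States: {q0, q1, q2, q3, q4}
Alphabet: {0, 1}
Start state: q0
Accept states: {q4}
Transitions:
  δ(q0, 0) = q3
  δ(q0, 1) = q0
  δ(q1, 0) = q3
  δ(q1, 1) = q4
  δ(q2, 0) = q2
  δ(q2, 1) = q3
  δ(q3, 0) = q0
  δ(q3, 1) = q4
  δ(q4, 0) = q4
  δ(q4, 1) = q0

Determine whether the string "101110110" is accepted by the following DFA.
Processing string "101110110":
  q0 --1--> q0
  q0 --0--> q3
  q3 --1--> q4
  q4 --1--> q0
  q0 --1--> q0
  q0 --0--> q3
  q3 --1--> q4
  q4 --1--> q0
  q0 --0--> q3
Final state: q3
Accept states: {q4}
No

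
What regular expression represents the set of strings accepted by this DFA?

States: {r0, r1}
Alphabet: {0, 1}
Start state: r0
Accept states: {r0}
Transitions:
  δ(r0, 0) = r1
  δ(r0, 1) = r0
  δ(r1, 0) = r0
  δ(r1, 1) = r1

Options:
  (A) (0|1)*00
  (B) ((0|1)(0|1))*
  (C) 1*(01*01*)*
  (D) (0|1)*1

Check each option against the DFA on short strings; one disagreement eliminates an option:
  (A) (0|1)*00: on ε the DFA stays in r0 and accepts (r0 ∈ Accept), but the regex does not match it → eliminate
  (B) ((0|1)(0|1))*: on '1' the DFA goes r0 → r0 and accepts (r0 ∈ Accept), but the regex does not match it → eliminate
  (C) 1*(01*01*)*: agrees with the DFA on every string of length ≤ 6
  (D) (0|1)*1: on ε the DFA stays in r0 and accepts (r0 ∈ Accept), but the regex does not match it → eliminate
Only (C) is consistent with the DFA.
(C) 1*(01*01*)*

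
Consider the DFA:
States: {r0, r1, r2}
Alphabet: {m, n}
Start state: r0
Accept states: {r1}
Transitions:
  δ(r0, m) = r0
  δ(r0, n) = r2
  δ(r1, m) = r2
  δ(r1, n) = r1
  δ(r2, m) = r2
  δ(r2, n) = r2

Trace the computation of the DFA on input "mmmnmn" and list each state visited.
read 'm': r0 → r0
  read 'm': r0 → r0
  read 'm': r0 → r0
  read 'n': r0 → r2
  read 'm': r2 → r2
  read 'n': r2 → r2
r0 -> r0 -> r0 -> r0 -> r2 -> r2 -> r2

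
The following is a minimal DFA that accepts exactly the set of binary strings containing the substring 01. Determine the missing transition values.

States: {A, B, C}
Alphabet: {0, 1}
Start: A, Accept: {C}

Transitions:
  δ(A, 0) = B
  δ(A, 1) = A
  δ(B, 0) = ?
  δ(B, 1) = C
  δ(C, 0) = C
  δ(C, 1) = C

From the language and accept set, identify what each state tracks — A: no 0 seen yet; B: seen a 0, waiting for 1; C: substring 01 seen.
Each missing δ(q, a) is the state matching the new tracked value after reading a.
δ(B, 0) = B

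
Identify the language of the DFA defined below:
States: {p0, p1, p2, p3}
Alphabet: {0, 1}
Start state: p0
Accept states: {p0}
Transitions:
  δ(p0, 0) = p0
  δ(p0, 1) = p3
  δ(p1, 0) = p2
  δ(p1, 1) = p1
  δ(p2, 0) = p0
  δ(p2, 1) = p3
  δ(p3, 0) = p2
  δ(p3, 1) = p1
Testing a few strings:
  '10' → reject
  '011' → reject
  '0100' → accept
  '1001' → reject
State roles: p0=value ≡ 0 (mod 4); p1=value ≡ 3 (mod 4); p2=value ≡ 2 (mod 4); p3=value ≡ 1 (mod 4)
All binary strings representing a multiple of 4 (read in base 2; leading zeros allowed and ε counts as 0)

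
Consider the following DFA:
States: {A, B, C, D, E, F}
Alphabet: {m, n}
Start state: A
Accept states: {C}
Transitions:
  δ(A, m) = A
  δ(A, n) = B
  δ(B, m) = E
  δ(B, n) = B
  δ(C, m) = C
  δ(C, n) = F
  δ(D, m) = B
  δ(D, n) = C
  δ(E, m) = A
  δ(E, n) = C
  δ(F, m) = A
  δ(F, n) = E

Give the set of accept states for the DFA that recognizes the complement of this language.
Complement accept states = All states \ Original accept states
= {A, B, C, D, E, F} \ {C}
{A, B, D, E, F}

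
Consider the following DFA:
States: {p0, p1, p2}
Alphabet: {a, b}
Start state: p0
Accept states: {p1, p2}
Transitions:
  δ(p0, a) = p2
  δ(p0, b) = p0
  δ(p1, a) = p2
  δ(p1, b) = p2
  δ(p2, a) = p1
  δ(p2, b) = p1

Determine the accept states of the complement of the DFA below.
Complement accept states = All states \ Original accept states
= {p0, p1, p2} \ {p1, p2}
{p0}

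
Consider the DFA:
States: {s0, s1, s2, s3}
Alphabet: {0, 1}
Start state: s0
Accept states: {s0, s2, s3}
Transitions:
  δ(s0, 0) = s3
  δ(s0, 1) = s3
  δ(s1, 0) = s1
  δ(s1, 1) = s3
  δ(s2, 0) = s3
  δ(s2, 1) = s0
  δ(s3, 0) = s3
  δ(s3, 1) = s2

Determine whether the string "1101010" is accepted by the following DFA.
Processing string "1101010":
  s0 --1--> s3
  s3 --1--> s2
  s2 --0--> s3
  s3 --1--> s2
  s2 --0--> s3
  s3 --1--> s2
  s2 --0--> s3
Final state: s3
Accept states: {s0, s2, s3}
Yes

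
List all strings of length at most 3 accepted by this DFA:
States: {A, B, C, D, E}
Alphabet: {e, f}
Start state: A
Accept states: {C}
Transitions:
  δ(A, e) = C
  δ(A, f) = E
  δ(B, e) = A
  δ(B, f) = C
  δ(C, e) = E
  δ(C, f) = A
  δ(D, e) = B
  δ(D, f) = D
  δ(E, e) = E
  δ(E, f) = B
e, efe, fff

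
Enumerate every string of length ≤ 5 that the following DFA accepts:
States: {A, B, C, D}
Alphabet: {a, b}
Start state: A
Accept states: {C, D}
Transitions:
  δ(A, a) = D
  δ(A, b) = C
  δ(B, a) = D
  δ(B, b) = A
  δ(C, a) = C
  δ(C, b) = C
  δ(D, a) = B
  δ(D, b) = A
a, b, ba, bb, aaa, aba, abb, baa, bab, bba, bbb, aaba, aabb, abba, abbb, baaa, baab, baba, babb, bbaa, bbab, bbba, bbbb, aaaaa, aaaba, aaabb, aabba, aabbb, abaaa, ababa, ababb, abbaa, abbab, abbba, abbbb, baaaa, baaab, baaba, baabb, babaa, babab, babba, babbb, bbaaa, bbaab, bbaba, bbabb, bbbaa, bbbab, bbbba, bbbbb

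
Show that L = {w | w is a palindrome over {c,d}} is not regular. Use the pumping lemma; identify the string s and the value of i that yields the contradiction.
Assume L is regular with pumping length p. Idea: pumping the leading c-block breaks the symmetry.
Choose s = c^p d c^p (a palindrome of length 2p+1 ≥ p). By the pumping lemma, s = xyz with |xy| ≤ p, |y| > 0, so y = c^k with k > 0 (xy lies entirely in the first c^p). Then xy²z = c^(p+k) d c^p, which is not a palindrome since p+k ≠ p.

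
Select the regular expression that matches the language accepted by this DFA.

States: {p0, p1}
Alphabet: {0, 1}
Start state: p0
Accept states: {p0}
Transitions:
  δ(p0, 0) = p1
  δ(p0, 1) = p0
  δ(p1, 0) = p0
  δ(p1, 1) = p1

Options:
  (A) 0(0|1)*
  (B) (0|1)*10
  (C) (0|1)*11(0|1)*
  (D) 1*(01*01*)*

Check each option against the DFA on short strings; one disagreement eliminates an option:
  (A) 0(0|1)*: on ε the DFA stays in p0 and accepts (p0 ∈ Accept), but the regex does not match it → eliminate
  (B) (0|1)*10: on ε the DFA stays in p0 and accepts (p0 ∈ Accept), but the regex does not match it → eliminate
  (C) (0|1)*11(0|1)*: on ε the DFA stays in p0 and accepts (p0 ∈ Accept), but the regex does not match it → eliminate
  (D) 1*(01*01*)*: agrees with the DFA on every string of length ≤ 6
Only (D) is consistent with the DFA.
(D) 1*(01*01*)*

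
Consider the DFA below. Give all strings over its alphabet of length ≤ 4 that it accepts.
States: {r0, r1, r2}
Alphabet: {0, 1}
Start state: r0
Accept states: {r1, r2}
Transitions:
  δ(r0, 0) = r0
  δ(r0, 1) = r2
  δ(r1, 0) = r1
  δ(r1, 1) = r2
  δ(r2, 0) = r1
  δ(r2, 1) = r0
1, 01, 10, 001, 010, 100, 101, 111, 0001, 0010, 0100, 0101, 0111, 1000, 1001, 1010, 1101, 1110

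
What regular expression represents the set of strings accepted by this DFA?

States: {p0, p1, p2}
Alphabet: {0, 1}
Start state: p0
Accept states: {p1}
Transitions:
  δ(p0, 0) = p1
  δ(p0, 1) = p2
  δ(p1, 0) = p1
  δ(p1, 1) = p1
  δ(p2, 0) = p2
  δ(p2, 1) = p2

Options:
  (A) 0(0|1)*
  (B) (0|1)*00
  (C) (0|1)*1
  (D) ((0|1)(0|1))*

Check each option against the DFA on short strings; one disagreement eliminates an option:
  (A) 0(0|1)*: agrees with the DFA on every string of length ≤ 6
  (B) (0|1)*00: on '0' the DFA goes p0 → p1 and accepts (p1 ∈ Accept), but the regex does not match it → eliminate
  (C) (0|1)*1: on '0' the DFA goes p0 → p1 and accepts (p1 ∈ Accept), but the regex does not match it → eliminate
  (D) ((0|1)(0|1))*: on ε the DFA stays in p0 and rejects (p0 ∉ Accept), but the regex matches it → eliminate
Only (A) is consistent with the DFA.
(A) 0(0|1)*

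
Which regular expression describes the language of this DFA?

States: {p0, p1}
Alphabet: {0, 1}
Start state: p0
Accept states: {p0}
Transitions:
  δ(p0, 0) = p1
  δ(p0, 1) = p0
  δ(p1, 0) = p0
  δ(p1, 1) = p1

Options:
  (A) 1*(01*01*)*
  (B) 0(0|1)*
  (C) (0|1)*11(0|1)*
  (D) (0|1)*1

Check each option against the DFA on short strings; one disagreement eliminates an option:
  (A) 1*(01*01*)*: agrees with the DFA on every string of length ≤ 6
  (B) 0(0|1)*: on ε the DFA stays in p0 and accepts (p0 ∈ Accept), but the regex does not match it → eliminate
  (C) (0|1)*11(0|1)*: on ε the DFA stays in p0 and accepts (p0 ∈ Accept), but the regex does not match it → eliminate
  (D) (0|1)*1: on ε the DFA stays in p0 and accepts (p0 ∈ Accept), but the regex does not match it → eliminate
Only (A) is consistent with the DFA.
(A) 1*(01*01*)*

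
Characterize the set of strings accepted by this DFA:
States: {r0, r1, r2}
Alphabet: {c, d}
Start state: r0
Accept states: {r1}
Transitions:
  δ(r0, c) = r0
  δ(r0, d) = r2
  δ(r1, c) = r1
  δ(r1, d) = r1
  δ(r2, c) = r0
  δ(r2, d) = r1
Testing a few strings:
  'dddc' → accept
  'ddc' → accept
  'cdd' → accept
  'c' → reject
State roles: r0=no progress toward dd; r1=substring dd seen; r2=one trailing d
All strings over {c,d} containing the substring dd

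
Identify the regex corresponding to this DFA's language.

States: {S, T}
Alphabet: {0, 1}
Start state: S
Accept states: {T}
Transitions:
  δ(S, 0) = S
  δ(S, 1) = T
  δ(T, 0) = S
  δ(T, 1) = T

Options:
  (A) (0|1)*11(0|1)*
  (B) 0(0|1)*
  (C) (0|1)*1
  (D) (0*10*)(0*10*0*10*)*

Check each option against the DFA on short strings; one disagreement eliminates an option:
  (A) (0|1)*11(0|1)*: on '1' the DFA goes S → T and accepts (T ∈ Accept), but the regex does not match it → eliminate
  (B) 0(0|1)*: on '0' the DFA goes S → S and rejects (S ∉ Accept), but the regex matches it → eliminate
  (C) (0|1)*1: agrees with the DFA on every string of length ≤ 6
  (D) (0*10*)(0*10*0*10*)*: on '10' the DFA goes S → T → S and rejects (S ∉ Accept), but the regex matches it → eliminate
Only (C) is consistent with the DFA.
(C) (0|1)*1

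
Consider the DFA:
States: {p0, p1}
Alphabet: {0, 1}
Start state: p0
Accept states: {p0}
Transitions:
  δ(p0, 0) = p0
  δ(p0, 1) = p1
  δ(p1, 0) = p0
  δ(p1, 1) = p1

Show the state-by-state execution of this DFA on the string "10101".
read '1': p0 → p1
  read '0': p1 → p0
  read '1': p0 → p1
  read '0': p1 → p0
  read '1': p0 → p1
p0 -> p1 -> p0 -> p1 -> p0 -> p1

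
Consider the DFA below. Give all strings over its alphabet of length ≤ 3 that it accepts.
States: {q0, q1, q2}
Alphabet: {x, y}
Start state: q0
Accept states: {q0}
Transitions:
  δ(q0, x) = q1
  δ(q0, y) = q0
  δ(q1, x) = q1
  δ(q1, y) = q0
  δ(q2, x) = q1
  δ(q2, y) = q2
ε, y, xy, yy, xxy, xyy, yxy, yyy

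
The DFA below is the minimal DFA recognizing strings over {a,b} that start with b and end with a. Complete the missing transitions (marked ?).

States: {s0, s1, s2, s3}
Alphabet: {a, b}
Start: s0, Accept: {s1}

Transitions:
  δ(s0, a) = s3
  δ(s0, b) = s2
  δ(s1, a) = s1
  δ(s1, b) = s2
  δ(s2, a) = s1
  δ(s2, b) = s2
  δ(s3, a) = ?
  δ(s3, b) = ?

From the language and accept set, identify what each state tracks — s0: no input read; s1: started with b, last symbol a; s2: started with b, last symbol b; s3: started with a (dead).
Each missing δ(q, a) is the state matching the new tracked value after reading a.
δ(s3, a) = s3; δ(s3, b) = s3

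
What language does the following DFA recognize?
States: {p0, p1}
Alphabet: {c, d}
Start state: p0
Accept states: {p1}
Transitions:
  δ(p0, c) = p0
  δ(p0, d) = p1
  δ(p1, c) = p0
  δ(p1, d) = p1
Testing a few strings:
  'dd' → accept
  'd' → accept
  'ddc' → reject
  'ccd' → accept
State roles: p0=last symbol not d; p1=last symbol is d
All strings over {c,d} ending with d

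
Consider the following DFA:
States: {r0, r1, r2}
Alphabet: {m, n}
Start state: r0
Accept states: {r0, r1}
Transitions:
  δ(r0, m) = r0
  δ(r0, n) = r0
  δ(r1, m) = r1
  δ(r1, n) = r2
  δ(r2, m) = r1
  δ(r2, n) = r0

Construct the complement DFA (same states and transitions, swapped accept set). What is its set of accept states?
Complement accept states = All states \ Original accept states
= {r0, r1, r2} \ {r0, r1}
{r2}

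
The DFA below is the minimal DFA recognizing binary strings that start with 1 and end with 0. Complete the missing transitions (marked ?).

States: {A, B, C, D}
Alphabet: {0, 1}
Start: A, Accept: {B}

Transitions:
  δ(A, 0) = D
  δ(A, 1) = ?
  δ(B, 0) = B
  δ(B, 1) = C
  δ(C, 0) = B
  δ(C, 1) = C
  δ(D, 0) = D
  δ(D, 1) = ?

From the language and accept set, identify what each state tracks — A: no input read; B: started with 1, last symbol 0; C: started with 1, last symbol 1; D: started with 0 (dead).
Each missing δ(q, a) is the state matching the new tracked value after reading a.
δ(A, 1) = C; δ(D, 1) = D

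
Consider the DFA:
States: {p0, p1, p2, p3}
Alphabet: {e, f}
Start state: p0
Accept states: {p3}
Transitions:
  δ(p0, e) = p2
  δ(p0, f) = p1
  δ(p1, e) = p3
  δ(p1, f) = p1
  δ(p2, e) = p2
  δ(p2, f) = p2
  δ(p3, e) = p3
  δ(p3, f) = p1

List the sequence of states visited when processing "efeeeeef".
read 'e': p0 → p2
  read 'f': p2 → p2
  read 'e': p2 → p2
  read 'e': p2 → p2
  read 'e': p2 → p2
  read 'e': p2 → p2
  read 'e': p2 → p2
  read 'f': p2 → p2
p0 -> p2 -> p2 -> p2 -> p2 -> p2 -> p2 -> p2 -> p2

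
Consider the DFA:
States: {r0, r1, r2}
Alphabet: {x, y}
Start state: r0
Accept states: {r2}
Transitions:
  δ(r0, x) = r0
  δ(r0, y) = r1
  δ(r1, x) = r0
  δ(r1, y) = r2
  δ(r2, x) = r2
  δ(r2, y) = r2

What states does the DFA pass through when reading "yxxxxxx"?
read 'y': r0 → r1
  read 'x': r1 → r0
  read 'x': r0 → r0
  read 'x': r0 → r0
  read 'x': r0 → r0
  read 'x': r0 → r0
  read 'x': r0 → r0
r0 -> r1 -> r0 -> r0 -> r0 -> r0 -> r0 -> r0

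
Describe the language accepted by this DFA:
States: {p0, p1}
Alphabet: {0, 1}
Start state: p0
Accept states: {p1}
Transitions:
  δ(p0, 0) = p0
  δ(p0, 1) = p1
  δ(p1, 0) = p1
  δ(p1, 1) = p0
Testing a few strings:
  '1' → accept
  '010' → accept
  '01' → accept
  '11' → reject
State roles: p0=even number of 1's so far; p1=odd number of 1's so far
All binary strings with an odd number of 1's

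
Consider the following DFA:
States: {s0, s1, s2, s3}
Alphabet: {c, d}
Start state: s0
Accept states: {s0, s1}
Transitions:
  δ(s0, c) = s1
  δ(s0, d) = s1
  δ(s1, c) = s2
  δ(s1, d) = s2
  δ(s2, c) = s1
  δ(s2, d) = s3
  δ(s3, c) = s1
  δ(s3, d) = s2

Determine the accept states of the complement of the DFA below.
Complement accept states = All states \ Original accept states
= {s0, s1, s2, s3} \ {s0, s1}
{s2, s3}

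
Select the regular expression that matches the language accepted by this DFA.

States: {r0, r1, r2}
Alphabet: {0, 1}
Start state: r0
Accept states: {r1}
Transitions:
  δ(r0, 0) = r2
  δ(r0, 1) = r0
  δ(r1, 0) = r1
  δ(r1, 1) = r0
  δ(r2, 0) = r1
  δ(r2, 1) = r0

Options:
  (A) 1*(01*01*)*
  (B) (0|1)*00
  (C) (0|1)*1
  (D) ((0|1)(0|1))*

Check each option against the DFA on short strings; one disagreement eliminates an option:
  (A) 1*(01*01*)*: on ε the DFA stays in r0 and rejects (r0 ∉ Accept), but the regex matches it → eliminate
  (B) (0|1)*00: agrees with the DFA on every string of length ≤ 6
  (C) (0|1)*1: on '1' the DFA goes r0 → r0 and rejects (r0 ∉ Accept), but the regex matches it → eliminate
  (D) ((0|1)(0|1))*: on ε the DFA stays in r0 and rejects (r0 ∉ Accept), but the regex matches it → eliminate
Only (B) is consistent with the DFA.
(B) (0|1)*00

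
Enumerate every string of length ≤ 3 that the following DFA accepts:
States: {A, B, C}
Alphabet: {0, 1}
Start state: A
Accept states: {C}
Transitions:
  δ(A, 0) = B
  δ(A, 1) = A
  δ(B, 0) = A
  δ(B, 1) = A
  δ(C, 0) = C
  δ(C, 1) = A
None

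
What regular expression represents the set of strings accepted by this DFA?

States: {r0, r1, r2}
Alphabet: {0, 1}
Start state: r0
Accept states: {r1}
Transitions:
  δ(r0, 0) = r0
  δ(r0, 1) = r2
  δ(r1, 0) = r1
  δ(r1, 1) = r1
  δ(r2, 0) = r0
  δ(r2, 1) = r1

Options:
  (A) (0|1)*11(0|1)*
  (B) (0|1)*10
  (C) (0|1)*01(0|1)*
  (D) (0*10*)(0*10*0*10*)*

Check each option against the DFA on short strings; one disagreement eliminates an option:
  (A) (0|1)*11(0|1)*: agrees with the DFA on every string of length ≤ 6
  (B) (0|1)*10: on '10' the DFA goes r0 → r2 → r0 and rejects (r0 ∉ Accept), but the regex matches it → eliminate
  (C) (0|1)*01(0|1)*: on '01' the DFA goes r0 → r0 → r2 and rejects (r2 ∉ Accept), but the regex matches it → eliminate
  (D) (0*10*)(0*10*0*10*)*: on '1' the DFA goes r0 → r2 and rejects (r2 ∉ Accept), but the regex matches it → eliminate
Only (A) is consistent with the DFA.
(A) (0|1)*11(0|1)*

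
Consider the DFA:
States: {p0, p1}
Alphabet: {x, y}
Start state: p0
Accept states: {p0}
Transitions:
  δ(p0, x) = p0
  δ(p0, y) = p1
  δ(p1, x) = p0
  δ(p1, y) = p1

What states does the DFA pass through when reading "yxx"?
read 'y': p0 → p1
  read 'x': p1 → p0
  read 'x': p0 → p0
p0 -> p1 -> p0 -> p0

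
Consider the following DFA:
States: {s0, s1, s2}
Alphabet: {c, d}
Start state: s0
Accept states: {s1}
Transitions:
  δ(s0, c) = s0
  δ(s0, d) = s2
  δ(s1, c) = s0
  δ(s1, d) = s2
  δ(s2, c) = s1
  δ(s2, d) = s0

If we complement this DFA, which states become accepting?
Complement accept states = All states \ Original accept states
= {s0, s1, s2} \ {s1}
{s0, s2}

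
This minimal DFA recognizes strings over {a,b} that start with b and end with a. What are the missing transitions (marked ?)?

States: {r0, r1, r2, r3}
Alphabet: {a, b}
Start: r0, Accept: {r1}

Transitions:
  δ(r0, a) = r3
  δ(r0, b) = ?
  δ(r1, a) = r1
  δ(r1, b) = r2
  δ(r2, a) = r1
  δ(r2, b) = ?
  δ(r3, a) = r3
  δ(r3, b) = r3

From the language and accept set, identify what each state tracks — r0: no input read; r1: started with b, last symbol a; r2: started with b, last symbol b; r3: started with a (dead).
Each missing δ(q, a) is the state matching the new tracked value after reading a.
δ(r0, b) = r2; δ(r2, b) = r2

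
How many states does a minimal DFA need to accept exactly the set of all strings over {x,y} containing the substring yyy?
By Myhill–Nerode, count the distinguishable equivalence classes: 4 classes — one per longest suffix of the input that is a prefix of 'yyy' (lengths 0 through 2), plus an absorbing 'already seen yyy' class.
4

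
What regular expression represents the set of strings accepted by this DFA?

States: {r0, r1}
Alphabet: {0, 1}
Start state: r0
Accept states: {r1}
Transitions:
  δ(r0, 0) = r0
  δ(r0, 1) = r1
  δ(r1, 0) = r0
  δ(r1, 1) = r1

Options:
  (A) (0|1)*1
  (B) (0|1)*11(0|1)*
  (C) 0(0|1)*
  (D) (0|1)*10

Check each option against the DFA on short strings; one disagreement eliminates an option:
  (A) (0|1)*1: agrees with the DFA on every string of length ≤ 6
  (B) (0|1)*11(0|1)*: on '1' the DFA goes r0 → r1 and accepts (r1 ∈ Accept), but the regex does not match it → eliminate
  (C) 0(0|1)*: on '0' the DFA goes r0 → r0 and rejects (r0 ∉ Accept), but the regex matches it → eliminate
  (D) (0|1)*10: on '1' the DFA goes r0 → r1 and accepts (r1 ∈ Accept), but the regex does not match it → eliminate
Only (A) is consistent with the DFA.
(A) (0|1)*1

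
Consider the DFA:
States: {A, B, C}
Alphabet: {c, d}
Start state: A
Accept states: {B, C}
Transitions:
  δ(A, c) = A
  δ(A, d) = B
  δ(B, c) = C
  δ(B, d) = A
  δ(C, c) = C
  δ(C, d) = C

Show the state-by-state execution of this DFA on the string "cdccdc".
read 'c': A → A
  read 'd': A → B
  read 'c': B → C
  read 'c': C → C
  read 'd': C → C
  read 'c': C → C
A -> A -> B -> C -> C -> C -> C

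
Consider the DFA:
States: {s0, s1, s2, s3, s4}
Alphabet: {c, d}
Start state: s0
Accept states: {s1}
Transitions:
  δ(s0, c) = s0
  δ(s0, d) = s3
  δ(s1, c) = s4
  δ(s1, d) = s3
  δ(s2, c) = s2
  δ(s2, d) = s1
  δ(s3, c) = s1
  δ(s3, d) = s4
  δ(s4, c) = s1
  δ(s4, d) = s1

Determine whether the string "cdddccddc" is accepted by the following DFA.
Processing string "cdddccddc":
  s0 --c--> s0
  s0 --d--> s3
  s3 --d--> s4
  s4 --d--> s1
  s1 --c--> s4
  s4 --c--> s1
  s1 --d--> s3
  s3 --d--> s4
  s4 --c--> s1
Final state: s1
Accept states: {s1}
Yes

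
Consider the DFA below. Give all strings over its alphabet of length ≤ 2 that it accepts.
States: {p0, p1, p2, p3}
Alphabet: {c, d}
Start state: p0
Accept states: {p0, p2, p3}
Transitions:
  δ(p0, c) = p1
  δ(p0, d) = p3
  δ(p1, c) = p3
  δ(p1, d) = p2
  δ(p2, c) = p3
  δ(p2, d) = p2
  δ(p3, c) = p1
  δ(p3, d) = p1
ε, d, cc, cd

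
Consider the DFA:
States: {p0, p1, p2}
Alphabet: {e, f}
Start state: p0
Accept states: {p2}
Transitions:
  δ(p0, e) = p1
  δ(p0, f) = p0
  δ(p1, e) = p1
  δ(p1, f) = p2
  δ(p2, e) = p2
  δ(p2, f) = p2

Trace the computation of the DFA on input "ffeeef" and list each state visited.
read 'f': p0 → p0
  read 'f': p0 → p0
  read 'e': p0 → p1
  read 'e': p1 → p1
  read 'e': p1 → p1
  read 'f': p1 → p2
p0 -> p0 -> p0 -> p1 -> p1 -> p1 -> p2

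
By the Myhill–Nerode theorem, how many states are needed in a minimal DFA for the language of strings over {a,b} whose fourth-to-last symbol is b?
By Myhill–Nerode, count the distinguishable equivalence classes: 2^4 = 16 classes — the DFA must remember the last 4 symbols read; every pair of distinct length-4 suffixes is distinguishable by some continuation.
16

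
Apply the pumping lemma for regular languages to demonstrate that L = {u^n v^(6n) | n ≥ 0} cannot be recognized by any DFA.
Assume L is regular with pumping length p. Idea: pumping the u-block breaks the 1:6 ratio.
Choose s = u^p v^(6p) (length 7p ≥ p). By the pumping lemma, s = xyz with |xy| ≤ p, |y| > 0, so y = u^k with k ≥ 1. Then xy²z = u^(p+k) v^(6p). For this to be in L we would need 6p = 6(p+k), i.e. 6k = 0, contradicting k ≥ 1. So xy²z ∉ L.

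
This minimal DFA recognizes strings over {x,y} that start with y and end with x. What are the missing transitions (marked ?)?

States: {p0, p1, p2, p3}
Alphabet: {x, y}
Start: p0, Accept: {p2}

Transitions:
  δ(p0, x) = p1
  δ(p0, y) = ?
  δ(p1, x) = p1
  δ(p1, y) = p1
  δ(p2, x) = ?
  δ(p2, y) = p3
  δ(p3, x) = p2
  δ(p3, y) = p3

From the language and accept set, identify what each state tracks — p0: no input read; p1: started with x (dead); p2: started with y, last symbol x; p3: started with y, last symbol y.
Each missing δ(q, a) is the state matching the new tracked value after reading a.
δ(p0, y) = p3; δ(p2, x) = p2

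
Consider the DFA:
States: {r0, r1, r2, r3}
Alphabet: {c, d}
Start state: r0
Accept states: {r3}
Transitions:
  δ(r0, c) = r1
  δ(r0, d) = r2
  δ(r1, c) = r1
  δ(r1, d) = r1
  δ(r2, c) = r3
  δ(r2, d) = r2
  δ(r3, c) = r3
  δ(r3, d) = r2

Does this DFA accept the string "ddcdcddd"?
Processing string "ddcdcddd":
  r0 --d--> r2
  r2 --d--> r2
  r2 --c--> r3
  r3 --d--> r2
  r2 --c--> r3
  r3 --d--> r2
  r2 --d--> r2
  r2 --d--> r2
Final state: r2
Accept states: {r3}
No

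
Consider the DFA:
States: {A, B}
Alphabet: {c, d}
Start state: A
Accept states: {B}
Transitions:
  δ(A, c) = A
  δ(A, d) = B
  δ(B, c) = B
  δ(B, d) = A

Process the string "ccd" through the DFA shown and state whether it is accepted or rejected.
Processing string "ccd":
  A --c--> A
  A --c--> A
  A --d--> B
Final state: B
Accept states: {B}
Yes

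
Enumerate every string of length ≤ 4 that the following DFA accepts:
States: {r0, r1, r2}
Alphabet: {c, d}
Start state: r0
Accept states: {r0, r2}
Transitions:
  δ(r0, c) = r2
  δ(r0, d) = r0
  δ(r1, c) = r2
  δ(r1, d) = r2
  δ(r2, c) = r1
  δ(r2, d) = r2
ε, c, d, cd, dc, dd, ccc, ccd, cdd, dcd, ddc, ddd, cccd, ccdd, cdcc, cdcd, cddd, dccc, dccd, dcdd, ddcd, dddc, dddd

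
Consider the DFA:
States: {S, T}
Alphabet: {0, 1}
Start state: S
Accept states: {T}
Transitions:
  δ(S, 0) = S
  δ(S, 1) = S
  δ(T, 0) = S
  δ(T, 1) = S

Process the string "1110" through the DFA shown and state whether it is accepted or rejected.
Processing string "1110":
  S --1--> S
  S --1--> S
  S --1--> S
  S --0--> S
Final state: S
Accept states: {T}
No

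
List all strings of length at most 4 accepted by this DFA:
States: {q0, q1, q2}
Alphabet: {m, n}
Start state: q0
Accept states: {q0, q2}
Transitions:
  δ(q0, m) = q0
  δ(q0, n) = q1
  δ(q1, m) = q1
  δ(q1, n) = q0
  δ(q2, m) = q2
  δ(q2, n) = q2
ε, m, mm, nn, mmm, mnn, nmn, nnm, mmmm, mmnn, mnmn, mnnm, nmmn, nmnm, nnmm, nnnn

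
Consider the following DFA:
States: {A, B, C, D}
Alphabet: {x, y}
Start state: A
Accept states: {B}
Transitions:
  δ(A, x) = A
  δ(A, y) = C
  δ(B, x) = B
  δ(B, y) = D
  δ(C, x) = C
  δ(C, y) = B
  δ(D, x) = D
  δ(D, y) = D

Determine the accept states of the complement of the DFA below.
Complement accept states = All states \ Original accept states
= {A, B, C, D} \ {B}
{A, C, D}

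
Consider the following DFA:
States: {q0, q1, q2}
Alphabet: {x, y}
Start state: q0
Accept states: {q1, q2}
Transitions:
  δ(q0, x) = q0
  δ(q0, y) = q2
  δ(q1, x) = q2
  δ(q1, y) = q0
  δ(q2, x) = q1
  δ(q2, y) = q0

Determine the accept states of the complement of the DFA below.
Complement accept states = All states \ Original accept states
= {q0, q1, q2} \ {q1, q2}
{q0}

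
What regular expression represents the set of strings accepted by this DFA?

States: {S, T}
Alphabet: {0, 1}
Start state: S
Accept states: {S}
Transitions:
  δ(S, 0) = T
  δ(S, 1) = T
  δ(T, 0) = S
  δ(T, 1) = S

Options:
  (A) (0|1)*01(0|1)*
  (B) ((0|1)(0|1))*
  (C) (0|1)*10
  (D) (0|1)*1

Check each option against the DFA on short strings; one disagreement eliminates an option:
  (A) (0|1)*01(0|1)*: on ε the DFA stays in S and accepts (S ∈ Accept), but the regex does not match it → eliminate
  (B) ((0|1)(0|1))*: agrees with the DFA on every string of length ≤ 6
  (C) (0|1)*10: on ε the DFA stays in S and accepts (S ∈ Accept), but the regex does not match it → eliminate
  (D) (0|1)*1: on ε the DFA stays in S and accepts (S ∈ Accept), but the regex does not match it → eliminate
Only (B) is consistent with the DFA.
(B) ((0|1)(0|1))*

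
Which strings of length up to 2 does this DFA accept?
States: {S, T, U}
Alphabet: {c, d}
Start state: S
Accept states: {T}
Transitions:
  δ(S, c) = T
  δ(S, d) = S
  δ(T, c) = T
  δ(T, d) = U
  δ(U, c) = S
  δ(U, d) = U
c, cc, dc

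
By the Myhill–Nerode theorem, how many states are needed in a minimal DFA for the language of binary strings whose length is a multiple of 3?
By Myhill–Nerode, count the distinguishable equivalence classes: 3 classes — one per residue of the length mod 3; class i is distinguished from class j by any string of length (3 − i) mod 3.
3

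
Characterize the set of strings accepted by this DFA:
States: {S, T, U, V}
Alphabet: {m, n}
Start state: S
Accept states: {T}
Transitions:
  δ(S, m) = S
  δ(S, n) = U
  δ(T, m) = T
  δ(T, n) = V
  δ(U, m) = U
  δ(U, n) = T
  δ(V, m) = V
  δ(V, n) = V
Testing a few strings:
  'n' → reject
  'mmm' → reject
  'nmmn' → accept
  'mn' → reject
State roles: S=zero n's; T=two n's; U=one n; V=≥ three n's (dead)
All strings over {m,n} containing exactly two n's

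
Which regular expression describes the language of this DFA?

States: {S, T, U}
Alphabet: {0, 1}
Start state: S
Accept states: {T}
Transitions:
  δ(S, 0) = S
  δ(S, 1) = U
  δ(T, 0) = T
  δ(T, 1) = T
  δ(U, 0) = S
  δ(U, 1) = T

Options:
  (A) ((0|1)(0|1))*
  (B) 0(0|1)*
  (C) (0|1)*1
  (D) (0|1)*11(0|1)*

Check each option against the DFA on short strings; one disagreement eliminates an option:
  (A) ((0|1)(0|1))*: on ε the DFA stays in S and rejects (S ∉ Accept), but the regex matches it → eliminate
  (B) 0(0|1)*: on '0' the DFA goes S → S and rejects (S ∉ Accept), but the regex matches it → eliminate
  (C) (0|1)*1: on '1' the DFA goes S → U and rejects (U ∉ Accept), but the regex matches it → eliminate
  (D) (0|1)*11(0|1)*: agrees with the DFA on every string of length ≤ 6
Only (D) is consistent with the DFA.
(D) (0|1)*11(0|1)*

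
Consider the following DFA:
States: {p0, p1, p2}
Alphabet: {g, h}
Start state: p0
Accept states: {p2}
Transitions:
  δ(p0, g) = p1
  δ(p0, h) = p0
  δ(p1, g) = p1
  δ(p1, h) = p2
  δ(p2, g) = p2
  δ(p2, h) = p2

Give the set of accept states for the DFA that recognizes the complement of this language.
Complement accept states = All states \ Original accept states
= {p0, p1, p2} \ {p2}
{p0, p1}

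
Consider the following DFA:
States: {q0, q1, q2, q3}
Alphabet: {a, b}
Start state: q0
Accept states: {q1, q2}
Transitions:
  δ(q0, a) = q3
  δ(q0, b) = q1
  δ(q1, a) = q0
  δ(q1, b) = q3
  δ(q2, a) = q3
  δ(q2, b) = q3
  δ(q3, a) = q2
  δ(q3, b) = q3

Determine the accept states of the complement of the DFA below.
Complement accept states = All states \ Original accept states
= {q0, q1, q2, q3} \ {q1, q2}
{q0, q3}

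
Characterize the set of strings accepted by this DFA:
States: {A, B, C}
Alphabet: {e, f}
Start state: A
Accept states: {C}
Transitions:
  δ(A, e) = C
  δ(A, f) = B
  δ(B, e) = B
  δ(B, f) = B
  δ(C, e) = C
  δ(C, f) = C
Testing a few strings:
  'fe' → reject
  'ff' → reject
  'eee' → accept
  'f' → reject
State roles: A=no input read; B=started with f (dead); C=started with e
All strings over {e,f} starting with e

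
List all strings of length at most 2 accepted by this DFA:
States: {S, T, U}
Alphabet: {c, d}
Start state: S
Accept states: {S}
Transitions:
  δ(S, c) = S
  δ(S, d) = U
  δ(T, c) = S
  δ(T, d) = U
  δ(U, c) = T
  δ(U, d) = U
ε, c, cc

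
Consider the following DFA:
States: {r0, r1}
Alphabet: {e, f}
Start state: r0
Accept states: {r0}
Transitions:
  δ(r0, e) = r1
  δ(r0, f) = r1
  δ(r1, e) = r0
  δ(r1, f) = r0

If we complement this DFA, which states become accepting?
Complement accept states = All states \ Original accept states
= {r0, r1} \ {r0}
{r1}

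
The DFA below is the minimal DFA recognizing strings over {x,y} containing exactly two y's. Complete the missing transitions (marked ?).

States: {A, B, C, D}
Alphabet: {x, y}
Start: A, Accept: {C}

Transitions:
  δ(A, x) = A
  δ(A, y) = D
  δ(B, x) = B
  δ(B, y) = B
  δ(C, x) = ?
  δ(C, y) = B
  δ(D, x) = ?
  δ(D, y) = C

From the language and accept set, identify what each state tracks — A: zero y's; B: ≥ three y's (dead); C: two y's; D: one y.
Each missing δ(q, a) is the state matching the new tracked value after reading a.
δ(C, x) = C; δ(D, x) = D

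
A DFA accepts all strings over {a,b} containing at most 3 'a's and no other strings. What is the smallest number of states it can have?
By Myhill–Nerode, count the distinguishable equivalence classes: 5 classes — having seen 0, 1, …, 3, or >3 copies of 'a'; counts 0 through 3 are accepting and >3 is dead.
5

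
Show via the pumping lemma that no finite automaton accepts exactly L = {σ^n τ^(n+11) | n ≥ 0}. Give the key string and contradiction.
Assume L is regular with pumping length p. Idea: pumping the σ-block breaks the fixed offset of 11.
Choose s = σ^p τ^(p+11) ∈ L. By the pumping lemma, s = xyz with |xy| ≤ p, |y| > 0, so y = σ^k with k ≥ 1. Then xy²z = σ^(p+k) τ^(p+11). For this to be in L we would need p+11 = (p+k)+11, i.e. k = 0, contradicting k ≥ 1. So xy²z ∉ L.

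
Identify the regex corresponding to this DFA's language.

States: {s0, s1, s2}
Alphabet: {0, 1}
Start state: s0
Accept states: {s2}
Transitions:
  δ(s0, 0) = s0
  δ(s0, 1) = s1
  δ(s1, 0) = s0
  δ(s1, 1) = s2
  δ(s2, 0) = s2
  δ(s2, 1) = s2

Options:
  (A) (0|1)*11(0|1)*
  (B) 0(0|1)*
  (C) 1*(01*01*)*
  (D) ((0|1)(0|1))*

Check each option against the DFA on short strings; one disagreement eliminates an option:
  (A) (0|1)*11(0|1)*: agrees with the DFA on every string of length ≤ 6
  (B) 0(0|1)*: on '0' the DFA goes s0 → s0 and rejects (s0 ∉ Accept), but the regex matches it → eliminate
  (C) 1*(01*01*)*: on ε the DFA stays in s0 and rejects (s0 ∉ Accept), but the regex matches it → eliminate
  (D) ((0|1)(0|1))*: on ε the DFA stays in s0 and rejects (s0 ∉ Accept), but the regex matches it → eliminate
Only (A) is consistent with the DFA.
(A) (0|1)*11(0|1)*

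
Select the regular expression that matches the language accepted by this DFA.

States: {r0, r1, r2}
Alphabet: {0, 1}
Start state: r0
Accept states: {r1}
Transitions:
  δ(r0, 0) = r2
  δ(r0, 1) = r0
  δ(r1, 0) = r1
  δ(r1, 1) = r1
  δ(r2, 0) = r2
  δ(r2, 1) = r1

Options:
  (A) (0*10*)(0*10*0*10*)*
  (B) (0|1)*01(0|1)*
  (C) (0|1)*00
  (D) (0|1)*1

Check each option against the DFA on short strings; one disagreement eliminates an option:
  (A) (0*10*)(0*10*0*10*)*: on '1' the DFA goes r0 → r0 and rejects (r0 ∉ Accept), but the regex matches it → eliminate
  (B) (0|1)*01(0|1)*: agrees with the DFA on every string of length ≤ 6
  (C) (0|1)*00: on '00' the DFA goes r0 → r2 → r2 and rejects (r2 ∉ Accept), but the regex matches it → eliminate
  (D) (0|1)*1: on '1' the DFA goes r0 → r0 and rejects (r0 ∉ Accept), but the regex matches it → eliminate
Only (B) is consistent with the DFA.
(B) (0|1)*01(0|1)*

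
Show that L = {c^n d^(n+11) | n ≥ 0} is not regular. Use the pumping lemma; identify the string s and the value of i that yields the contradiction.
Assume L is regular with pumping length p. Idea: pumping the c-block breaks the fixed offset of 11.
Choose s = c^p d^(p+11) ∈ L. By the pumping lemma, s = xyz with |xy| ≤ p, |y| > 0, so y = c^k with k ≥ 1. Then xy²z = c^(p+k) d^(p+11). For this to be in L we would need p+11 = (p+k)+11, i.e. k = 0, contradicting k ≥ 1. So xy²z ∉ L.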